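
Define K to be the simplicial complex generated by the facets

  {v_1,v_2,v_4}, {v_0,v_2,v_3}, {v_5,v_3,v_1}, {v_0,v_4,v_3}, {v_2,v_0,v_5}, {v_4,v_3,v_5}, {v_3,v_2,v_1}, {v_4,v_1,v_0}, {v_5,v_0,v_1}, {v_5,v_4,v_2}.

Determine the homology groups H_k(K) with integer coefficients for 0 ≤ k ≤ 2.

H_0 ≅ Z,  H_1 ≅ Z_2,  H_2 = 0.

We work with the vertex ordering v_0 < v_1 < v_2 < v_3 < v_4 < v_5. The simplices of K, each written with vertices in increasing order, are:

  0-simplices (6): [v_0], [v_1], [v_2], [v_3], [v_4], [v_5]
  1-simplices (15): (15 of them)
  2-simplices (10): [v_0,v_1,v_4], [v_0,v_1,v_5], [v_0,v_2,v_3], [v_0,v_2,v_5], [v_0,v_3,v_4], [v_1,v_2,v_3], [v_1,v_2,v_4], [v_1,v_3,v_5], [v_2,v_4,v_5], [v_3,v_4,v_5]

giving chain groups C_0 ≅ Z^6, C_1 ≅ Z^15, C_2 ≅ Z^10.

The boundary map ∂_1: C_1 → C_0 is given by ∂[p,q] = [q] − [p].
This gives a 6×15 integer matrix of rank 5; reducing to Smith normal form yields diagonal entries (1,1,1,1,1).

The boundary map ∂_2: C_2 → C_1 sends each 2-simplex [p,q,r] to [q,r] − [p,r] + [p,q]. For instance
  ∂[v_0,v_2,v_3] = [v_2,v_3] − [v_0,v_3] + [v_0,v_2],
  ∂[v_1,v_3,v_5] = [v_3,v_5] − [v_1,v_5] + [v_1,v_3].
This gives a 15×10 integer matrix of rank 10; reducing to Smith normal form yields diagonal entries (1,1,1,1,1,1,1,1,1,2).

Now H_k = ker ∂_k / im ∂_{k+1}, so:

  H_0: rank C_0 − rank ∂_1 = 6 − 5 = 1, and the invariant factors of ∂_1 are all 1, so H_0 ≅ Z.
  H_1: rank ker ∂_1 − rank ∂_2 = (15 − 5) − 10 = 0, and ∂_2 has invariant factor 2 > 1, so H_1 ≅ Z_2.
  H_2: rank ker ∂_2 − rank ∂_3 = (10 − 10) − 0 = 0, and there is no ∂_3, so H_2 ≅ 0.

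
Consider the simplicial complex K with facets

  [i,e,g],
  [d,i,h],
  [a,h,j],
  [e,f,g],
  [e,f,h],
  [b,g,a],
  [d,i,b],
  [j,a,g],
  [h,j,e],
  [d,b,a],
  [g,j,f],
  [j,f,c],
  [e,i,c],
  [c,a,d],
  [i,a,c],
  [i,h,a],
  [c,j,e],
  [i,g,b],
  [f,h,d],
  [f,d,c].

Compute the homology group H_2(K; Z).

H_2 = 0.

We work with the vertex ordering a < b < c < d < e < f < g < h < i < j. The simplices of K, each written with vertices in increasing order, are:

  0-simplices (10): a, b, c, d, e, f, g, h, i, j
  1-simplices (30): ab, ac, ad, ag, ah, ai, aj, bd, bg, bi, cd, ce, cf, ci, cj, df, dh, di, ef, eg, eh, ei, ej, fg, fh, fj, gi, gj, hi, hj
  2-simplices (20): abd, abg, acd, aci, agj, ahi, ahj, bdi, bgi, cdf, cei, cej, cfj, dfh, dhi, efg, efh, egi, ehj, fgj

so the chain groups are C_0 ≅ Z^10, C_1 ≅ Z^30, C_2 ≅ Z^20.

Boundary ∂_1: C_1 → C_0 maps an edge to its endpoints' difference, ∂[p,q] = q − p.
As a 10×30 matrix over Z this has rank 9, with invariant factors (1,1,1,1,1,1,1,1,1).

The boundary map ∂_2: C_2 → C_1 maps a triangle to the signed sum of its edges. For instance
  ∂ahi = hi − ai + ah,
  ∂aci = ci − ai + ac.
This gives a 30×20 integer matrix of rank 20; reducing to Smith normal form yields diagonal entries (1,1,1,1,1,1,1,1,1,1,1,1,1,1,1,1,1,1,1,2).

Computing H_k = (kernel of ∂_k) / (image of ∂_{k+1}):

  H_2: rank ker ∂_2 − rank ∂_3 = (20 − 20) − 0 = 0, and there is no ∂_3, so H_2 ≅ 0.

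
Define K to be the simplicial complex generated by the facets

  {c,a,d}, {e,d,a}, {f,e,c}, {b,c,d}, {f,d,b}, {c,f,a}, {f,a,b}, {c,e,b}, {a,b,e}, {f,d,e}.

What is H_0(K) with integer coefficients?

H_0 = Z.

Order the vertices as a < b < c < d < e < f. Listing each simplex with vertices in this order, K has dimension 2 with simplices:

  0-simplices (6): a, b, c, d, e, f
  1-simplices (15): ab, ac, ad, ae, af, bc, bd, be, bf, cd, ce, cf, de, df, ef
  2-simplices (10): abe, abf, acd, acf, ade, bcd, bce, bdf, cef, def

giving chain groups C_0 ≅ Z^6, C_1 ≅ Z^15, C_2 ≅ Z^10.

∂_1: C_1 → C_0 is given by ∂[p,q] = [q] − [p]. For instance
  ∂ce = e − c.
The 6×15 boundary matrix has rank 5 and Smith normal form diag(1,1,1,1,1).

The boundary map ∂_2: C_2 → C_1 sends each 2-simplex [p,q,r] to [q,r] − [p,r] + [p,q]. For instance
  ∂acf = cf − af + ac,
  ∂bcd = cd − bd + bc.
The 15×10 boundary matrix has rank 10 and Smith normal form diag(1,1,1,1,1,1,1,1,1,2).

Now H_k = ker ∂_k / im ∂_{k+1}, so:

  H_0: rank C_0 − rank ∂_1 = 6 − 5 = 1, and the invariant factors of ∂_1 are all 1, so H_0 = Z.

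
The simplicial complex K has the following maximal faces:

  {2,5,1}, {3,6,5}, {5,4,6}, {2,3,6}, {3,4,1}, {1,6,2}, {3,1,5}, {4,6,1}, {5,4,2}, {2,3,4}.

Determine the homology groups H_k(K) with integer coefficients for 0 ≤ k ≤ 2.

Take the total order 1 < 2 < 3 < 4 < 5 < 6 on the vertex set. Then K (dimension 2) consists of the simplices:

  0-simplices (6): [1], [2], [3], [4], [5], [6]
  1-simplices (15): [1,2], [1,3], [1,4], [1,5], [1,6], [2,3], [2,4], [2,5], [2,6], [3,4], [3,5], [3,6], [4,5], [4,6], [5,6]
  2-simplices (10): [1,2,5], [1,2,6], [1,3,4], [1,3,5], [1,4,6], [2,3,4], [2,3,6], [2,4,5], [3,5,6], [4,5,6]

giving chain groups C_0 ≅ Z^6, C_1 ≅ Z^15, C_2 ≅ Z^10.

∂_1: C_1 → C_0 sends each edge [p,q] (with p < q) to q − p.
The resulting 6×15 matrix has rank 5, and its Smith normal form has invariant factors (1,1,1,1,1).

Boundary ∂_2: C_2 → C_1 acts by ∂[p,q,r] = [q,r] − [p,r] + [p,q]. For instance
  ∂[4,5,6] = [5,6] − [4,6] + [4,5],
  ∂[1,2,6] = [2,6] − [1,6] + [1,2].
As a 15×10 matrix over Z this has rank 10, with invariant factors (1,1,1,1,1,1,1,1,1,2).

Reading off H_k = ker ∂_k / im ∂_{k+1}:

  H_0: rank C_0 − rank ∂_1 = 6 − 5 = 1, and the invariant factors of ∂_1 are all 1, so H_0 ≅ Z.
  H_1: rank ker ∂_1 − rank ∂_2 = (15 − 5) − 10 = 0, and ∂_2 has invariant factor 2 > 1, so H_1 ≅ Z/2.
  H_2: rank ker ∂_2 − rank ∂_3 = (10 − 10) − 0 = 0, and there is no ∂_3, so H_2 ≅ 0.

As a check, the Euler characteristic is 6 − 15 + 10 = 1, which agrees with 1 − 0 + 0 = 1.

H_0 ≅ Z,  H_1 ≅ Z/2,  H_2 = 0.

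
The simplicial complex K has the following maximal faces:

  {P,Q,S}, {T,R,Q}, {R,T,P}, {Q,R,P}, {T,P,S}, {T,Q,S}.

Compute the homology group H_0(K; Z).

Fix the vertex order P < Q < R < S < T and write every simplex with vertices in increasing order. Then dim K = 2 and the simplices of K are:

  0-simplices (5): P, Q, R, S, T
  1-simplices (9): PQ, PR, PS, PT, QR, QS, QT, RT, ST
  2-simplices (6): PQR, PQS, PRT, PST, QRT, QST

so the chain groups are C_0 ≅ Z^5, C_1 ≅ Z^9, C_2 ≅ Z^6.

The boundary map ∂_1: C_1 → C_0 sends each edge [p,q] (with p < q) to q − p. For instance
  ∂PS = S − P.
As a 5×9 matrix over Z this has rank 4, with invariant factors (1,1,1,1).

The boundary map ∂_2: C_2 → C_1 acts by ∂[p,q,r] = [q,r] − [p,r] + [p,q]. For instance
  ∂QST = ST − QT + QS,
  ∂QRT = RT − QT + QR.
This gives a 9×6 integer matrix of rank 5; reducing to Smith normal form yields diagonal entries (1,1,1,1,1).

Now H_k = ker ∂_k / im ∂_{k+1}, so:

  H_0: rank C_0 − rank ∂_1 = 5 − 4 = 1, and the invariant factors of ∂_1 are all 1, so H_0 = Z.

H_0 = Z.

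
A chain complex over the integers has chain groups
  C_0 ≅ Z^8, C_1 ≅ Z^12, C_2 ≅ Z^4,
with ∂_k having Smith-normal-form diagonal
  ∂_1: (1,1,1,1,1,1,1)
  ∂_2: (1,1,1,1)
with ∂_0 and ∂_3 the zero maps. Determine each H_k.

H_0 = Z,  H_1 = Z,  H_2 = 0.

H_0: b_0 = 8 − 0 − 7 = 1; torsion from ∂_1 factors > 1: none. So H_0 = Z.
H_1: b_1 = 12 − 7 − 4 = 1; torsion from ∂_2 factors > 1: none. So H_1 = Z.
H_2: b_2 = 4 − 4 − 0 = 0; torsion from ∂_3 factors > 1: none. So H_2 = 0.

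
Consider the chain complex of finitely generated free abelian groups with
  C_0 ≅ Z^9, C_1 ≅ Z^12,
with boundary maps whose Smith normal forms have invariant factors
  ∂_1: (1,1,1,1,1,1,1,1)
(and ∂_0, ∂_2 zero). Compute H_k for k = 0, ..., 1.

H_0 ≅ Z,  H_1 ≅ Z^4.

H_0: b_0 = 9 − 0 − 8 = 1; torsion from ∂_1 factors > 1: none. So H_0 ≅ Z.
H_1: b_1 = 12 − 8 − 0 = 4; torsion from ∂_2 factors > 1: none. So H_1 ≅ Z^4.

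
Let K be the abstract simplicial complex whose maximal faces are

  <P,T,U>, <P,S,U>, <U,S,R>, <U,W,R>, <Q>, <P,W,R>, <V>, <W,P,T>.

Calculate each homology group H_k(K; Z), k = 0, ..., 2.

Order the vertices as P < Q < R < S < T < U < V < W. Listing each simplex with vertices in this order, K has dimension 2 with simplices:

  0-simplices (8): P, Q, R, S, T, U, V, W
  1-simplices (12): PR, PS, PT, PU, PW, RS, RU, RW, SU, TU, TW, UW
  2-simplices (6): PRW, PSU, PTU, PTW, RSU, RUW

so the chain groups are C_0 ≅ Z^8, C_1 ≅ Z^12, C_2 ≅ Z^6.

Boundary ∂_1: C_1 → C_0 maps an edge to its endpoints' difference, ∂[p,q] = q − p.
The resulting 8×12 matrix has rank 5, and its Smith normal form has invariant factors (1,1,1,1,1).

Boundary ∂_2: C_2 → C_1 acts by ∂[p,q,r] = [q,r] − [p,r] + [p,q]. For instance
  ∂RUW = UW − RW + RU,
  ∂PSU = SU − PU + PS.
The resulting 12×6 matrix has rank 6, and its Smith normal form has invariant factors (1,1,1,1,1,1).

Reading off H_k = ker ∂_k / im ∂_{k+1}:

  H_0: rank C_0 − rank ∂_1 = 8 − 5 = 3, and the invariant factors of ∂_1 are all 1, so H_0 = Z^3.
  H_1: rank ker ∂_1 − rank ∂_2 = (12 − 5) − 6 = 1, and the invariant factors of ∂_2 are all 1, so H_1 = Z.
  H_2: rank ker ∂_2 − rank ∂_3 = (6 − 6) − 0 = 0, and there is no ∂_3, so H_2 = 0.

As a check, the Euler characteristic is 8 − 12 + 6 = 2, which agrees with 3 − 1 + 0 = 2.
(K is a triangulation of the disjoint union of the cylinder S^1 x I and a set of 2 points.)

H_0 ≅ Z^3,  H_1 ≅ Z,  H_2 = 0.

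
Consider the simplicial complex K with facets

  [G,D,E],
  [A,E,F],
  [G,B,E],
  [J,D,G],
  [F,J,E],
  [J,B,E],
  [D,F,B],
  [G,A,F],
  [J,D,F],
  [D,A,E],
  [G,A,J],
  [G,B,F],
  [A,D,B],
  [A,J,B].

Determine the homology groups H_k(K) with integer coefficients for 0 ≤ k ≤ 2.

Take the total order A < B < D < E < F < G < J on the vertex set. Then K (dimension 2) consists of the simplices:

  0-simplices (7): A, B, D, E, F, G, J
  1-simplices (21): AB, AD, AE, AF, AG, AJ, BD, BE, BF, BG, BJ, DE, DF, DG, DJ, EF, EG, EJ, FG, FJ, GJ
  2-simplices (14): ABD, ABJ, ADE, AEF, AFG, AGJ, BDF, BEG, BEJ, BFG, DEG, DFJ, DGJ, EFJ

Hence C_0 ≅ Z^7, C_1 ≅ Z^21, C_2 ≅ Z^14.

The boundary map ∂_1: C_1 → C_0 maps an edge to its endpoints' difference, ∂[p,q] = q − p.
The 7×21 boundary matrix has rank 6 and Smith normal form diag(1,1,1,1,1,1).

Boundary ∂_2: C_2 → C_1 maps a triangle to the signed sum of its edges. For instance
  ∂EFJ = FJ − EJ + EF,
  ∂DGJ = GJ − DJ + DG.
The 21×14 boundary matrix has rank 13 and Smith normal form diag(1,1,1,1,1,1,1,1,1,1,1,1,1).

Reading off H_k = ker ∂_k / im ∂_{k+1}:

  H_0: rank C_0 − rank ∂_1 = 7 − 6 = 1, and the invariant factors of ∂_1 are all 1, so H_0 = Z.
  H_1: rank ker ∂_1 − rank ∂_2 = (21 − 6) − 13 = 2, and the invariant factors of ∂_2 are all 1, so H_1 = Z^2.
  H_2: rank ker ∂_2 − rank ∂_3 = (14 − 13) − 0 = 1, and there is no ∂_3, so H_2 = Z.

H_0 ≅ Z,  H_1 ≅ Z^2,  H_2 ≅ Z.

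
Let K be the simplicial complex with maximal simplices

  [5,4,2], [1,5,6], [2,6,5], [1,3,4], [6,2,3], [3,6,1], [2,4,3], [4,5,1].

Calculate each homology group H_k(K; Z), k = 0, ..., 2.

K has 6 vertices, 12 edges, 8 triangles.
rank ∂_0 = 0, rank ∂_1 = 5 ⇒ b_0 = 6 − 0 − 5 = 1; all invariant factors of ∂_1 are 1 so no torsion. So H_0 = Z.
rank ∂_1 = 5, rank ∂_2 = 7 ⇒ b_1 = 12 − 5 − 7 = 0; all invariant factors of ∂_2 are 1 so no torsion. So H_1 = 0.
rank ∂_2 = 7, rank ∂_3 = 0 ⇒ b_2 = 8 − 7 − 0 = 1. So H_2 = Z.

H_0 = Z,  H_1 = 0,  H_2 = Z.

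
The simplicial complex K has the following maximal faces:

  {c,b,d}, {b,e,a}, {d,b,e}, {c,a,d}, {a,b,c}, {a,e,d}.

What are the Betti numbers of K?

Take the total order a < b < c < d < e on the vertex set. Then K (dimension 2) consists of the simplices:

  0-simplices (5): a, b, c, d, e
  1-simplices (9): ab, ac, ad, ae, bc, bd, be, cd, de
  2-simplices (6): abc, abe, acd, ade, bcd, bde

giving chain groups C_0 ≅ Z^5, C_1 ≅ Z^9, C_2 ≅ Z^6.

Boundary ∂_1: C_1 → C_0 sends each edge [p,q] (with p < q) to q − p. For instance
  ∂cd = d − c.
The resulting 5×9 matrix has rank 4, and its Smith normal form has invariant factors (1,1,1,1).

Boundary ∂_2: C_2 → C_1 maps a triangle to the signed sum of its edges. For instance
  ∂bde = de − be + bd,
  ∂abc = bc − ac + ab.
As a 9×6 matrix over Z this has rank 5, with invariant factors (1,1,1,1,1).

Reading off H_k = ker ∂_k / im ∂_{k+1}:

  H_0: rank C_0 − rank ∂_1 = 5 − 4 = 1, and the invariant factors of ∂_1 are all 1, so H_0 = Z.
  H_1: rank ker ∂_1 − rank ∂_2 = (9 − 4) − 5 = 0, and the invariant factors of ∂_2 are all 1, so H_1 = 0.
  H_2: rank ker ∂_2 − rank ∂_3 = (6 − 5) − 0 = 1, and there is no ∂_3, so H_2 = Z.

(K is a triangulation of the 2-sphere S^2.)

Hence the Betti numbers are b_0 = 1, b_1 = 0, b_2 = 1.

b_0 = 1, b_1 = 0, b_2 = 1.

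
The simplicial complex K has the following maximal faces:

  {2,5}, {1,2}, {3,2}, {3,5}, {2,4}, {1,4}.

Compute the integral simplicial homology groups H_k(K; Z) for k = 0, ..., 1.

H_0 ≅ Z,  H_1 ≅ Z^2.

Fix the vertex order 1 < 2 < 3 < 4 < 5 and write every simplex with vertices in increasing order. Then dim K = 1 and the simplices of K are:

  0-simplices (5): [1], [2], [3], [4], [5]
  1-simplices (6): [1,2], [1,4], [2,3], [2,4], [2,5], [3,5]

Hence C_0 ≅ Z^5, C_1 ≅ Z^6.

∂_1: C_1 → C_0 is given by ∂[p,q] = [q] − [p]. For instance
  ∂[2,3] = [3] − [2].
As a 5×6 matrix over Z this has rank 4, with invariant factors (1,1,1,1).

Reading off H_k = ker ∂_k / im ∂_{k+1}:

  H_0: rank C_0 − rank ∂_1 = 5 − 4 = 1, and the invariant factors of ∂_1 are all 1, so H_0 ≅ Z.
  H_1: rank ker ∂_1 − rank ∂_2 = (6 − 4) − 0 = 2, and there is no ∂_2, so H_1 ≅ Z^2.

(K is a triangulation of a wedge of 2 circles.)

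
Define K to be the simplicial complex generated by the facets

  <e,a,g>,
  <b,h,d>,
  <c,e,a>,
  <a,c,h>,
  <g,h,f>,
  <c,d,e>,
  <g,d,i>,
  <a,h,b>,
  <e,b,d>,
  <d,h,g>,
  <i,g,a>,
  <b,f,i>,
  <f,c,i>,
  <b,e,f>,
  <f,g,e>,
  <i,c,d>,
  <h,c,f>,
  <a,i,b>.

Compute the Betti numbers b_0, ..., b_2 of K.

b_0 = 1, b_1 = 2, b_2 = 1.

Take the total order a < b < c < d < e < f < g < h < i on the vertex set. Then K (dimension 2) consists of the simplices:

  0-simplices (9): a, b, c, d, e, f, g, h, i
  1-simplices (27): ab, ac, ae, ag, ah, ai, bd, be, bf, bh, bi, cd, ce, cf, ch, ci, de, dg, dh, di, ef, eg, fg, fh, fi, gh, gi
  2-simplices (18): abh, abi, ace, ach, aeg, agi, bde, bdh, bef, bfi, cde, cdi, cfh, cfi, dgh, dgi, efg, fgh

giving chain groups C_0 ≅ Z^9, C_1 ≅ Z^27, C_2 ≅ Z^18.

∂_1: C_1 → C_0 is given by ∂[p,q] = [q] − [p].
The 9×27 boundary matrix has rank 8 and Smith normal form diag(1,1,1,1,1,1,1,1).

∂_2: C_2 → C_1 maps a triangle to the signed sum of its edges. For instance
  ∂cfi = fi − ci + cf,
  ∂efg = fg − eg + ef.
This gives a 27×18 integer matrix of rank 17; reducing to Smith normal form yields diagonal entries (1,1,1,1,1,1,1,1,1,1,1,1,1,1,1,1,1).

From H_k ≅ ker(∂_k) / im(∂_{k+1}) we obtain:

  H_0: rank C_0 − rank ∂_1 = 9 − 8 = 1, and the invariant factors of ∂_1 are all 1, so H_0 ≅ Z.
  H_1: rank ker ∂_1 − rank ∂_2 = (27 − 8) − 17 = 2, and the invariant factors of ∂_2 are all 1, so H_1 ≅ Z^2.
  H_2: rank ker ∂_2 − rank ∂_3 = (18 − 17) − 0 = 1, and there is no ∂_3, so H_2 ≅ Z.

Hence the Betti numbers are b_0 = 1, b_1 = 2, b_2 = 1.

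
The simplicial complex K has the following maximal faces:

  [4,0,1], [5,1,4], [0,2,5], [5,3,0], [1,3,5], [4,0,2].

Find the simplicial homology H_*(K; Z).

Fix the vertex order 0 < 1 < 2 < 3 < 4 < 5 and write every simplex with vertices in increasing order. Then dim K = 2 and the simplices of K are:

  0-simplices (6): [0], [1], [2], [3], [4], [5]
  1-simplices (12): [0,1], [0,2], [0,3], [0,4], [0,5], [1,3], [1,4], [1,5], [2,4], [2,5], [3,5], [4,5]
  2-simplices (6): [0,1,4], [0,2,4], [0,2,5], [0,3,5], [1,3,5], [1,4,5]

giving chain groups C_0 ≅ Z^6, C_1 ≅ Z^12, C_2 ≅ Z^6.

The boundary map ∂_1: C_1 → C_0 sends each edge [p,q] (with p < q) to q − p.
This gives a 6×12 integer matrix of rank 5; reducing to Smith normal form yields diagonal entries (1,1,1,1,1).

Boundary ∂_2: C_2 → C_1 acts by ∂[p,q,r] = [q,r] − [p,r] + [p,q]. For instance
  ∂[1,4,5] = [4,5] − [1,5] + [1,4],
  ∂[0,3,5] = [3,5] − [0,5] + [0,3].
This gives a 12×6 integer matrix of rank 6; reducing to Smith normal form yields diagonal entries (1,1,1,1,1,1).

From H_k ≅ ker(∂_k) / im(∂_{k+1}) we obtain:

  H_0: rank C_0 − rank ∂_1 = 6 − 5 = 1, and the invariant factors of ∂_1 are all 1, so H_0 ≅ Z.
  H_1: rank ker ∂_1 − rank ∂_2 = (12 − 5) − 6 = 1, and the invariant factors of ∂_2 are all 1, so H_1 ≅ Z.
  H_2: rank ker ∂_2 − rank ∂_3 = (6 − 6) − 0 = 0, and there is no ∂_3, so H_2 ≅ 0.

H_0 ≅ Z,  H_1 ≅ Z,  H_2 = 0.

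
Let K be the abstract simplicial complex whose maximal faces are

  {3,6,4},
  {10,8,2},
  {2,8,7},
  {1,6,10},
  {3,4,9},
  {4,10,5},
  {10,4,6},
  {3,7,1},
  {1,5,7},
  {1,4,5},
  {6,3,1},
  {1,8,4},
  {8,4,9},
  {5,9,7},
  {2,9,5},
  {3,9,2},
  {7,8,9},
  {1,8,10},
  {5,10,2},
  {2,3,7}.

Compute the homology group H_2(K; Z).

Order the vertices as 1 < 2 < 3 < 4 < 5 < 6 < 7 < 8 < 9 < 10. Listing each simplex with vertices in this order, K has dimension 2 with simplices:

  0-simplices (10): [1], [2], [3], [4], [5], [6], [7], [8], [9], [10]
  1-simplices (30): (30 of them)
  2-simplices (20): (20 of them)

giving chain groups C_0 ≅ Z^10, C_1 ≅ Z^30, C_2 ≅ Z^20.

∂_1: C_1 → C_0 is given by ∂[p,q] = [q] − [p].
The resulting 10×30 matrix has rank 9, and its Smith normal form has invariant factors (1,1,1,1,1,1,1,1,1).

The boundary map ∂_2: C_2 → C_1 sends each 2-simplex [p,q,r] to [q,r] − [p,r] + [p,q]. For instance
  ∂[1,6,10] = [6,10] − [1,10] + [1,6],
  ∂[2,5,9] = [5,9] − [2,9] + [2,5].
The resulting 30×20 matrix has rank 20, and its Smith normal form has invariant factors (1,1,1,1,1,1,1,1,1,1,1,1,1,1,1,1,1,1,1,2).

Now H_k = ker ∂_k / im ∂_{k+1}, so:

  H_2: rank ker ∂_2 − rank ∂_3 = (20 − 20) − 0 = 0, and there is no ∂_3, so H_2 = 0.

H_2 ≅ 0.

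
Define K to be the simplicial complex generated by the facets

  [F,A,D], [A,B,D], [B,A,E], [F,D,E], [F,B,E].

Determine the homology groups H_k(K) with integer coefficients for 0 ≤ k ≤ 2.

H_0 ≅ Z,  H_1 ≅ Z,  H_2 = 0.

Fix the vertex order A < B < D < E < F and write every simplex with vertices in increasing order. Then dim K = 2 and the simplices of K are:

  0-simplices (5): A, B, D, E, F
  1-simplices (10): AB, AD, AE, AF, BD, BE, BF, DE, DF, EF
  2-simplices (5): ABD, ABE, ADF, BEF, DEF

giving chain groups C_0 ≅ Z^5, C_1 ≅ Z^10, C_2 ≅ Z^5.

∂_1: C_1 → C_0 is given by ∂[p,q] = [q] − [p]. For instance
  ∂AF = F − A.
The 5×10 boundary matrix has rank 4 and Smith normal form diag(1,1,1,1).

Boundary ∂_2: C_2 → C_1 acts by ∂[p,q,r] = [q,r] − [p,r] + [p,q]. For instance
  ∂ABE = BE − AE + AB,
  ∂BEF = EF − BF + BE.
As a 10×5 matrix over Z this has rank 5, with invariant factors (1,1,1,1,1).

Reading off H_k = ker ∂_k / im ∂_{k+1}:

  H_0: rank C_0 − rank ∂_1 = 5 − 4 = 1, and the invariant factors of ∂_1 are all 1, so H_0 = Z.
  H_1: rank ker ∂_1 − rank ∂_2 = (10 − 4) − 5 = 1, and the invariant factors of ∂_2 are all 1, so H_1 = Z.
  H_2: rank ker ∂_2 − rank ∂_3 = (5 − 5) − 0 = 0, and there is no ∂_3, so H_2 = 0.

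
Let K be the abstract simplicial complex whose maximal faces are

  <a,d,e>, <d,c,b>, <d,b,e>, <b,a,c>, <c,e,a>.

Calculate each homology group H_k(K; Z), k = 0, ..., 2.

H_0 = Z,  H_1 = Z,  H_2 = 0.

We work with the vertex ordering a < b < c < d < e. The simplices of K, each written with vertices in increasing order, are:

  0-simplices (5): a, b, c, d, e
  1-simplices (10): ab, ac, ad, ae, bc, bd, be, cd, ce, de
  2-simplices (5): abc, ace, ade, bcd, bde

so the chain groups are C_0 ≅ Z^5, C_1 ≅ Z^10, C_2 ≅ Z^5.

∂_1: C_1 → C_0 maps an edge to its endpoints' difference, ∂[p,q] = q − p.
This gives a 5×10 integer matrix of rank 4; reducing to Smith normal form yields diagonal entries (1,1,1,1).

The boundary map ∂_2: C_2 → C_1 sends each 2-simplex [p,q,r] to [q,r] − [p,r] + [p,q]. For instance
  ∂abc = bc − ac + ab,
  ∂bcd = cd − bd + bc.
The 10×5 boundary matrix has rank 5 and Smith normal form diag(1,1,1,1,1).

Reading off H_k = ker ∂_k / im ∂_{k+1}:

  H_0: rank C_0 − rank ∂_1 = 5 − 4 = 1, and the invariant factors of ∂_1 are all 1, so H_0 = Z.
  H_1: rank ker ∂_1 − rank ∂_2 = (10 − 4) − 5 = 1, and the invariant factors of ∂_2 are all 1, so H_1 = Z.
  H_2: rank ker ∂_2 − rank ∂_3 = (5 − 5) − 0 = 0, and there is no ∂_3, so H_2 = 0.

As a check, the Euler characteristic is 5 − 10 + 5 = 0, which agrees with 1 − 1 + 0 = 0.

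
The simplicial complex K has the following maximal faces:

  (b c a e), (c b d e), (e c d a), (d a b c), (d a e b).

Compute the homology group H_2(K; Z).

H_2 = 0.

We work with the vertex ordering a < b < c < d < e. The simplices of K, each written with vertices in increasing order, are:

  0-simplices (5): a, b, c, d, e
  1-simplices (10): ab, ac, ad, ae, bc, bd, be, cd, ce, de
  2-simplices (10): abc, abd, abe, acd, ace, ade, bcd, bce, bde, cde
  3-simplices (5): abcd, abce, abde, acde, bcde

giving chain groups C_0 ≅ Z^5, C_1 ≅ Z^10, C_2 ≅ Z^10, C_3 ≅ Z^5.

∂_1: C_1 → C_0 is given by ∂[p,q] = [q] − [p].
This gives a 5×10 integer matrix of rank 4; reducing to Smith normal form yields diagonal entries (1,1,1,1).

The boundary map ∂_2: C_2 → C_1 acts by ∂[p,q,r] = [q,r] − [p,r] + [p,q]. For instance
  ∂abe = be − ae + ab,
  ∂abd = bd − ad + ab.
The resulting 10×10 matrix has rank 6, and its Smith normal form has invariant factors (1,1,1,1,1,1).

The boundary map ∂_3: C_3 → C_2 sends each 3-simplex σ to the alternating sum Σ_i (−1)^i (σ with its i-th vertex removed). For instance
  ∂abde = bde − ade + abe − abd,
  ∂bcde = cde − bde + bce − bcd.
The resulting 10×5 matrix has rank 4, and its Smith normal form has invariant factors (1,1,1,1).

Now H_k = ker ∂_k / im ∂_{k+1}, so:

  H_2: rank ker ∂_2 − rank ∂_3 = (10 − 6) − 4 = 0, and the invariant factors of ∂_3 are all 1, so H_2 ≅ 0.

(K is a triangulation of the 3-sphere S^3.)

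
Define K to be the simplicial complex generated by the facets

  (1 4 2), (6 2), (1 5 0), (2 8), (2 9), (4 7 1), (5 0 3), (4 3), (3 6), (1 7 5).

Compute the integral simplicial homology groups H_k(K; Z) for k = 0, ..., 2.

H_0 ≅ Z,  H_1 ≅ Z^2,  H_2 = 0.

Take the total order 0 < 1 < 2 < 3 < 4 < 5 < 6 < 7 < 8 < 9 on the vertex set. Then K (dimension 2) consists of the simplices:

  0-simplices (10): [0], [1], [2], [3], [4], [5], [6], [7], [8], [9]
  1-simplices (16): [0,1], [0,3], [0,5], [1,2], [1,4], [1,5], [1,7], [2,4], [2,6], [2,8], [2,9], [3,4], [3,5], [3,6], [4,7], [5,7]
  2-simplices (5): [0,1,5], [0,3,5], [1,2,4], [1,4,7], [1,5,7]

giving chain groups C_0 ≅ Z^10, C_1 ≅ Z^16, C_2 ≅ Z^5.

∂_1: C_1 → C_0 sends each edge [p,q] (with p < q) to q − p.
The resulting 10×16 matrix has rank 9, and its Smith normal form has invariant factors (1,1,1,1,1,1,1,1,1).

The boundary map ∂_2: C_2 → C_1 maps a triangle to the signed sum of its edges. For instance
  ∂[1,2,4] = [2,4] − [1,4] + [1,2],
  ∂[1,4,7] = [4,7] − [1,7] + [1,4].
This gives a 16×5 integer matrix of rank 5; reducing to Smith normal form yields diagonal entries (1,1,1,1,1).

Computing H_k = (kernel of ∂_k) / (image of ∂_{k+1}):

  H_0: rank C_0 − rank ∂_1 = 10 − 9 = 1, and the invariant factors of ∂_1 are all 1, so H_0 = Z.
  H_1: rank ker ∂_1 − rank ∂_2 = (16 − 9) − 5 = 2, and the invariant factors of ∂_2 are all 1, so H_1 = Z^2.
  H_2: rank ker ∂_2 − rank ∂_3 = (5 − 5) − 0 = 0, and there is no ∂_3, so H_2 = 0.

As a check, the Euler characteristic is 10 − 16 + 5 = -1, which agrees with 1 − 2 + 0 = -1.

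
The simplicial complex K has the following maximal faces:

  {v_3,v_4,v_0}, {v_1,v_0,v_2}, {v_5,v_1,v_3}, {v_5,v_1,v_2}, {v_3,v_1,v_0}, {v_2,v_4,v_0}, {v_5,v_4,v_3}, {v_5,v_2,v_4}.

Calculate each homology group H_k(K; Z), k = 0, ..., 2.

H_0 ≅ Z,  H_1 = 0,  H_2 ≅ Z.

We work with the vertex ordering v_0 < v_1 < v_2 < v_3 < v_4 < v_5. The simplices of K, each written with vertices in increasing order, are:

  0-simplices (6): [v_0], [v_1], [v_2], [v_3], [v_4], [v_5]
  1-simplices (12): [v_0,v_1], [v_0,v_2], [v_0,v_3], [v_0,v_4], [v_1,v_2], [v_1,v_3], [v_1,v_5], [v_2,v_4], [v_2,v_5], [v_3,v_4], [v_3,v_5], [v_4,v_5]
  2-simplices (8): [v_0,v_1,v_2], [v_0,v_1,v_3], [v_0,v_2,v_4], [v_0,v_3,v_4], [v_1,v_2,v_5], [v_1,v_3,v_5], [v_2,v_4,v_5], [v_3,v_4,v_5]

so the chain groups are C_0 ≅ Z^6, C_1 ≅ Z^12, C_2 ≅ Z^8.

∂_1: C_1 → C_0 is given by ∂[p,q] = [q] − [p]. For instance
  ∂[v_0,v_1] = [v_1] − [v_0].
This gives a 6×12 integer matrix of rank 5; reducing to Smith normal form yields diagonal entries (1,1,1,1,1).

Boundary ∂_2: C_2 → C_1 acts by ∂[p,q,r] = [q,r] − [p,r] + [p,q]. For instance
  ∂[v_0,v_2,v_4] = [v_2,v_4] − [v_0,v_4] + [v_0,v_2],
  ∂[v_1,v_2,v_5] = [v_2,v_5] − [v_1,v_5] + [v_1,v_2].
The resulting 12×8 matrix has rank 7, and its Smith normal form has invariant factors (1,1,1,1,1,1,1).

Now H_k = ker ∂_k / im ∂_{k+1}, so:

  H_0: rank C_0 − rank ∂_1 = 6 − 5 = 1, and the invariant factors of ∂_1 are all 1, so H_0 ≅ Z.
  H_1: rank ker ∂_1 − rank ∂_2 = (12 − 5) − 7 = 0, and the invariant factors of ∂_2 are all 1, so H_1 ≅ 0.
  H_2: rank ker ∂_2 − rank ∂_3 = (8 − 7) − 0 = 1, and there is no ∂_3, so H_2 ≅ Z.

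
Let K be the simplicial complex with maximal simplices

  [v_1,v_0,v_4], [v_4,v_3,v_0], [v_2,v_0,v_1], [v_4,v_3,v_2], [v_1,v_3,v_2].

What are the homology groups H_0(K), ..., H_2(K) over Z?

H_0 = Z,  H_1 = Z,  H_2 = 0.

We work with the vertex ordering v_0 < v_1 < v_2 < v_3 < v_4. The simplices of K, each written with vertices in increasing order, are:

  0-simplices (5): [v_0], [v_1], [v_2], [v_3], [v_4]
  1-simplices (10): [v_0,v_1], [v_0,v_2], [v_0,v_3], [v_0,v_4], [v_1,v_2], [v_1,v_3], [v_1,v_4], [v_2,v_3], [v_2,v_4], [v_3,v_4]
  2-simplices (5): [v_0,v_1,v_2], [v_0,v_1,v_4], [v_0,v_3,v_4], [v_1,v_2,v_3], [v_2,v_3,v_4]

so the chain groups are C_0 ≅ Z^5, C_1 ≅ Z^10, C_2 ≅ Z^5.

∂_1: C_1 → C_0 is given by ∂[p,q] = [q] − [p].
This gives a 5×10 integer matrix of rank 4; reducing to Smith normal form yields diagonal entries (1,1,1,1).

Boundary ∂_2: C_2 → C_1 acts by ∂[p,q,r] = [q,r] − [p,r] + [p,q]. For instance
  ∂[v_2,v_3,v_4] = [v_3,v_4] − [v_2,v_4] + [v_2,v_3],
  ∂[v_0,v_3,v_4] = [v_3,v_4] − [v_0,v_4] + [v_0,v_3].
This gives a 10×5 integer matrix of rank 5; reducing to Smith normal form yields diagonal entries (1,1,1,1,1).

From H_k ≅ ker(∂_k) / im(∂_{k+1}) we obtain:

  H_0: rank C_0 − rank ∂_1 = 5 − 4 = 1, and the invariant factors of ∂_1 are all 1, so H_0 = Z.
  H_1: rank ker ∂_1 − rank ∂_2 = (10 − 4) − 5 = 1, and the invariant factors of ∂_2 are all 1, so H_1 = Z.
  H_2: rank ker ∂_2 − rank ∂_3 = (5 − 5) − 0 = 0, and there is no ∂_3, so H_2 = 0.

(K is a triangulation of the Möbius band.)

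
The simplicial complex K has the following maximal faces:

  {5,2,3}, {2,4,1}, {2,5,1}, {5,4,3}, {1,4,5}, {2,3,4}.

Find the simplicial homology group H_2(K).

Order the vertices as 1 < 2 < 3 < 4 < 5. Listing each simplex with vertices in this order, K has dimension 2 with simplices:

  0-simplices (5): [1], [2], [3], [4], [5]
  1-simplices (9): [1,2], [1,4], [1,5], [2,3], [2,4], [2,5], [3,4], [3,5], [4,5]
  2-simplices (6): [1,2,4], [1,2,5], [1,4,5], [2,3,4], [2,3,5], [3,4,5]

Hence C_0 ≅ Z^5, C_1 ≅ Z^9, C_2 ≅ Z^6.

∂_1: C_1 → C_0 maps an edge to its endpoints' difference, ∂[p,q] = q − p.
The resulting 5×9 matrix has rank 4, and its Smith normal form has invariant factors (1,1,1,1).

Boundary ∂_2: C_2 → C_1 acts by ∂[p,q,r] = [q,r] − [p,r] + [p,q]. For instance
  ∂[3,4,5] = [4,5] − [3,5] + [3,4],
  ∂[1,2,5] = [2,5] − [1,5] + [1,2].
This gives a 9×6 integer matrix of rank 5; reducing to Smith normal form yields diagonal entries (1,1,1,1,1).

Computing H_k = (kernel of ∂_k) / (image of ∂_{k+1}):

  H_2: rank ker ∂_2 − rank ∂_3 = (6 − 5) − 0 = 1, and there is no ∂_3, so H_2 = Z.

H_2 ≅ Z.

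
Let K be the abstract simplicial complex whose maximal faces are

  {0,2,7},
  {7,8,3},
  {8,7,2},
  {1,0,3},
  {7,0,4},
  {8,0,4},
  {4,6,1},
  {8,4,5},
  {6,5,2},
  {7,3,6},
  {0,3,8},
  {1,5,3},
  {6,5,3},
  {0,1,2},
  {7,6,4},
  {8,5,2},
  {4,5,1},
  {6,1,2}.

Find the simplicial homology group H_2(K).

K has 9 vertices, 27 edges, 18 triangles.
rank ∂_2 = 18, rank ∂_3 = 0 ⇒ b_2 = 18 − 18 − 0 = 0. So H_2 ≅ 0.

H_2 ≅ 0.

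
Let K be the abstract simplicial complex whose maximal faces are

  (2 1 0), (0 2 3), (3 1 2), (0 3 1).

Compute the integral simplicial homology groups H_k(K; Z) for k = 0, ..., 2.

Fix the vertex order 0 < 1 < 2 < 3 and write every simplex with vertices in increasing order. Then dim K = 2 and the simplices of K are:

  0-simplices (4): [0], [1], [2], [3]
  1-simplices (6): [0,1], [0,2], [0,3], [1,2], [1,3], [2,3]
  2-simplices (4): [0,1,2], [0,1,3], [0,2,3], [1,2,3]

Hence C_0 ≅ Z^4, C_1 ≅ Z^6, C_2 ≅ Z^4.

The boundary map ∂_1: C_1 → C_0 maps an edge to its endpoints' difference, ∂[p,q] = q − p. For instance
  ∂[2,3] = [3] − [2].
This gives a 4×6 integer matrix of rank 3; reducing to Smith normal form yields diagonal entries (1,1,1).

∂_2: C_2 → C_1 acts by ∂[p,q,r] = [q,r] − [p,r] + [p,q]. For instance
  ∂[1,2,3] = [2,3] − [1,3] + [1,2],
  ∂[0,1,3] = [1,3] − [0,3] + [0,1].
The 6×4 boundary matrix has rank 3 and Smith normal form diag(1,1,1).

From H_k ≅ ker(∂_k) / im(∂_{k+1}) we obtain:

  H_0: rank C_0 − rank ∂_1 = 4 − 3 = 1, and the invariant factors of ∂_1 are all 1, so H_0 = Z.
  H_1: rank ker ∂_1 − rank ∂_2 = (6 − 3) − 3 = 0, and the invariant factors of ∂_2 are all 1, so H_1 = 0.
  H_2: rank ker ∂_2 − rank ∂_3 = (4 − 3) − 0 = 1, and there is no ∂_3, so H_2 = Z.

As a check, the Euler characteristic is 4 − 6 + 4 = 2, which agrees with 1 − 0 + 1 = 2.

H_0 ≅ Z,  H_1 = 0,  H_2 ≅ Z.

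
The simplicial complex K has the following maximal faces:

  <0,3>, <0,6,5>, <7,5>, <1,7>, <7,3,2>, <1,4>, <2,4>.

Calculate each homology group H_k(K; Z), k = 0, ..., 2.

K has 8 vertices, 11 edges, 2 triangles.
rank ∂_0 = 0, rank ∂_1 = 7 ⇒ b_0 = 8 − 0 − 7 = 1; all invariant factors of ∂_1 are 1 so no torsion. So H_0 = Z.
rank ∂_1 = 7, rank ∂_2 = 2 ⇒ b_1 = 11 − 7 − 2 = 2; all invariant factors of ∂_2 are 1 so no torsion. So H_1 = Z^2.
rank ∂_2 = 2, rank ∂_3 = 0 ⇒ b_2 = 2 − 2 − 0 = 0. So H_2 = 0.

H_0 ≅ Z,  H_1 ≅ Z^2,  H_2 = 0.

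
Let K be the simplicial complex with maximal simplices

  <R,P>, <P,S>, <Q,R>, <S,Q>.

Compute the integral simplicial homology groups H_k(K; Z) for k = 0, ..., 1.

Order the vertices as P < Q < R < S. Listing each simplex with vertices in this order, K has dimension 1 with simplices:

  0-simplices (4): P, Q, R, S
  1-simplices (4): PR, PS, QR, QS

so the chain groups are C_0 ≅ Z^4, C_1 ≅ Z^4.

∂_1: C_1 → C_0 maps an edge to its endpoints' difference, ∂[p,q] = q − p.
This gives a 4×4 integer matrix of rank 3; reducing to Smith normal form yields diagonal entries (1,1,1).

Reading off H_k = ker ∂_k / im ∂_{k+1}:

  H_0: rank C_0 − rank ∂_1 = 4 − 3 = 1, and the invariant factors of ∂_1 are all 1, so H_0 ≅ Z.
  H_1: rank ker ∂_1 − rank ∂_2 = (4 − 3) − 0 = 1, and there is no ∂_2, so H_1 ≅ Z.

As a check, the Euler characteristic is 4 − 4 = 0, which agrees with 1 − 1 = 0.

H_0 = Z,  H_1 = Z.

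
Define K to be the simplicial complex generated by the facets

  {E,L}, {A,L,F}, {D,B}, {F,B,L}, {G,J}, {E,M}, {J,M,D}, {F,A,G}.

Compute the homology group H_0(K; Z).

H_0 = Z.

Fix the vertex order A < B < D < E < F < G < J < L < M and write every simplex with vertices in increasing order. Then dim K = 2 and the simplices of K are:

  0-simplices (9): A, B, D, E, F, G, J, L, M
  1-simplices (14): AF, AG, AL, BD, BF, BL, DJ, DM, EL, EM, FG, FL, GJ, JM
  2-simplices (4): AFG, AFL, BFL, DJM

giving chain groups C_0 ≅ Z^9, C_1 ≅ Z^14, C_2 ≅ Z^4.

∂_1: C_1 → C_0 maps an edge to its endpoints' difference, ∂[p,q] = q − p. For instance
  ∂AF = F − A.
The resulting 9×14 matrix has rank 8, and its Smith normal form has invariant factors (1,1,1,1,1,1,1,1).

The boundary map ∂_2: C_2 → C_1 acts by ∂[p,q,r] = [q,r] − [p,r] + [p,q]. For instance
  ∂DJM = JM − DM + DJ,
  ∂AFG = FG − AG + AF.
This gives a 14×4 integer matrix of rank 4; reducing to Smith normal form yields diagonal entries (1,1,1,1).

Now H_k = ker ∂_k / im ∂_{k+1}, so:

  H_0: rank C_0 − rank ∂_1 = 9 − 8 = 1, and the invariant factors of ∂_1 are all 1, so H_0 = Z.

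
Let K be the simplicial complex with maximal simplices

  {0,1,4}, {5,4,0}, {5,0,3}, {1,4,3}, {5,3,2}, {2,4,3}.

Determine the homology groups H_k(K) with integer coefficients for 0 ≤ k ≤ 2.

Fix the vertex order 0 < 1 < 2 < 3 < 4 < 5 and write every simplex with vertices in increasing order. Then dim K = 2 and the simplices of K are:

  0-simplices (6): [0], [1], [2], [3], [4], [5]
  1-simplices (12): [0,1], [0,3], [0,4], [0,5], [1,3], [1,4], [2,3], [2,4], [2,5], [3,4], [3,5], [4,5]
  2-simplices (6): [0,1,4], [0,3,5], [0,4,5], [1,3,4], [2,3,4], [2,3,5]

Hence C_0 ≅ Z^6, C_1 ≅ Z^12, C_2 ≅ Z^6.

The boundary map ∂_1: C_1 → C_0 is given by ∂[p,q] = [q] − [p]. For instance
  ∂[3,5] = [5] − [3].
This gives a 6×12 integer matrix of rank 5; reducing to Smith normal form yields diagonal entries (1,1,1,1,1).

The boundary map ∂_2: C_2 → C_1 sends each 2-simplex [p,q,r] to [q,r] − [p,r] + [p,q]. For instance
  ∂[0,3,5] = [3,5] − [0,5] + [0,3],
  ∂[2,3,5] = [3,5] − [2,5] + [2,3].
This gives a 12×6 integer matrix of rank 6; reducing to Smith normal form yields diagonal entries (1,1,1,1,1,1).

Reading off H_k = ker ∂_k / im ∂_{k+1}:

  H_0: rank C_0 − rank ∂_1 = 6 − 5 = 1, and the invariant factors of ∂_1 are all 1, so H_0 = Z.
  H_1: rank ker ∂_1 − rank ∂_2 = (12 − 5) − 6 = 1, and the invariant factors of ∂_2 are all 1, so H_1 = Z.
  H_2: rank ker ∂_2 − rank ∂_3 = (6 − 6) − 0 = 0, and there is no ∂_3, so H_2 = 0.

As a check, the Euler characteristic is 6 − 12 + 6 = 0, which agrees with 1 − 1 + 0 = 0.

H_0 = Z,  H_1 = Z,  H_2 = 0.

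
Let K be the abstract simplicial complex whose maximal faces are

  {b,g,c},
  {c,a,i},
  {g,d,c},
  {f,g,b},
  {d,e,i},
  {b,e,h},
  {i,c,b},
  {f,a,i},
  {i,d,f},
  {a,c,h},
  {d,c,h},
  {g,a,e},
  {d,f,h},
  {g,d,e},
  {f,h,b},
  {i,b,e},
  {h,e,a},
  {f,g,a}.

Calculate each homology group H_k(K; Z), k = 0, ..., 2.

Fix the vertex order a < b < c < d < e < f < g < h < i and write every simplex with vertices in increasing order. Then dim K = 2 and the simplices of K are:

  0-simplices (9): a, b, c, d, e, f, g, h, i
  1-simplices (27): ac, ae, af, ag, ah, ai, bc, be, bf, bg, bh, bi, cd, cg, ch, ci, de, df, dg, dh, di, eg, eh, ei, fg, fh, fi
  2-simplices (18): ach, aci, aeg, aeh, afg, afi, bcg, bci, beh, bei, bfg, bfh, cdg, cdh, deg, dei, dfh, dfi

so the chain groups are C_0 ≅ Z^9, C_1 ≅ Z^27, C_2 ≅ Z^18.

Boundary ∂_1: C_1 → C_0 sends each edge [p,q] (with p < q) to q − p. For instance
  ∂ae = e − a.
This gives a 9×27 integer matrix of rank 8; reducing to Smith normal form yields diagonal entries (1,1,1,1,1,1,1,1).

∂_2: C_2 → C_1 acts by ∂[p,q,r] = [q,r] − [p,r] + [p,q]. For instance
  ∂aci = ci − ai + ac,
  ∂bfg = fg − bg + bf.
The resulting 27×18 matrix has rank 17, and its Smith normal form has invariant factors (1,1,1,1,1,1,1,1,1,1,1,1,1,1,1,1,1).

Now H_k = ker ∂_k / im ∂_{k+1}, so:

  H_0: rank C_0 − rank ∂_1 = 9 − 8 = 1, and the invariant factors of ∂_1 are all 1, so H_0 = Z.
  H_1: rank ker ∂_1 − rank ∂_2 = (27 − 8) − 17 = 2, and the invariant factors of ∂_2 are all 1, so H_1 = Z^2.
  H_2: rank ker ∂_2 − rank ∂_3 = (18 − 17) − 0 = 1, and there is no ∂_3, so H_2 = Z.

As a check, the Euler characteristic is 9 − 27 + 18 = 0, which agrees with 1 − 2 + 1 = 0.

H_0 = Z,  H_1 = Z^2,  H_2 = Z.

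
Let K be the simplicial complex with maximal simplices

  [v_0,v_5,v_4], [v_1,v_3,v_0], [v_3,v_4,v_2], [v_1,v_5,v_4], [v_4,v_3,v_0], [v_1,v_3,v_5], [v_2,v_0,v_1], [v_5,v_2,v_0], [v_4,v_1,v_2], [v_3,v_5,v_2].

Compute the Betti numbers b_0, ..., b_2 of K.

Take the total order v_0 < v_1 < v_2 < v_3 < v_4 < v_5 on the vertex set. Then K (dimension 2) consists of the simplices:

  0-simplices (6): [v_0], [v_1], [v_2], [v_3], [v_4], [v_5]
  1-simplices (15): (15 of them)
  2-simplices (10): [v_0,v_1,v_2], [v_0,v_1,v_3], [v_0,v_2,v_5], [v_0,v_3,v_4], [v_0,v_4,v_5], [v_1,v_2,v_4], [v_1,v_3,v_5], [v_1,v_4,v_5], [v_2,v_3,v_4], [v_2,v_3,v_5]

Hence C_0 ≅ Z^6, C_1 ≅ Z^15, C_2 ≅ Z^10.

Boundary ∂_1: C_1 → C_0 maps an edge to its endpoints' difference, ∂[p,q] = q − p. For instance
  ∂[v_0,v_3] = [v_3] − [v_0].
The 6×15 boundary matrix has rank 5 and Smith normal form diag(1,1,1,1,1).

Boundary ∂_2: C_2 → C_1 maps a triangle to the signed sum of its edges. For instance
  ∂[v_0,v_2,v_5] = [v_2,v_5] − [v_0,v_5] + [v_0,v_2],
  ∂[v_0,v_4,v_5] = [v_4,v_5] − [v_0,v_5] + [v_0,v_4].
The 15×10 boundary matrix has rank 10 and Smith normal form diag(1,1,1,1,1,1,1,1,1,2).

Now H_k = ker ∂_k / im ∂_{k+1}, so:

  H_0: rank C_0 − rank ∂_1 = 6 − 5 = 1, and the invariant factors of ∂_1 are all 1, so H_0 ≅ Z.
  H_1: rank ker ∂_1 − rank ∂_2 = (15 − 5) − 10 = 0, and ∂_2 has invariant factor 2 > 1, so H_1 ≅ Z/2Z.
  H_2: rank ker ∂_2 − rank ∂_3 = (10 − 10) − 0 = 0, and there is no ∂_3, so H_2 ≅ 0.

Hence the Betti numbers are b_0 = 1, b_1 = 0, b_2 = 0.

b_0 = 1, b_1 = 0, b_2 = 0.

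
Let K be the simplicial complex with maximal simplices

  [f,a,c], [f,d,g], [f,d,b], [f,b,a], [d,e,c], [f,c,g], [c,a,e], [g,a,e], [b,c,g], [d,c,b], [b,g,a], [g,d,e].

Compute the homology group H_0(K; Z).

We work with the vertex ordering a < b < c < d < e < f < g. The simplices of K, each written with vertices in increasing order, are:

  0-simplices (7): a, b, c, d, e, f, g
  1-simplices (18): ab, ac, ae, af, ag, bc, bd, bf, bg, cd, ce, cf, cg, de, df, dg, eg, fg
  2-simplices (12): abf, abg, ace, acf, aeg, bcd, bcg, bdf, cde, cfg, deg, dfg

Hence C_0 ≅ Z^7, C_1 ≅ Z^18, C_2 ≅ Z^12.

∂_1: C_1 → C_0 is given by ∂[p,q] = [q] − [p]. For instance
  ∂bf = f − b.
The resulting 7×18 matrix has rank 6, and its Smith normal form has invariant factors (1,1,1,1,1,1).

∂_2: C_2 → C_1 sends each 2-simplex [p,q,r] to [q,r] − [p,r] + [p,q]. For instance
  ∂deg = eg − dg + de,
  ∂cfg = fg − cg + cf.
As a 18×12 matrix over Z this has rank 12, with invariant factors (1,1,1,1,1,1,1,1,1,1,1,2).

Reading off H_k = ker ∂_k / im ∂_{k+1}:

  H_0: rank C_0 − rank ∂_1 = 7 − 6 = 1, and the invariant factors of ∂_1 are all 1, so H_0 = Z.

(K is a triangulation of the real projective plane RP^2.)

H_0 ≅ Z.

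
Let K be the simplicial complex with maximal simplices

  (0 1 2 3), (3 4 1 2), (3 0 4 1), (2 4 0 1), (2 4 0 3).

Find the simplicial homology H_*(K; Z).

H_0 = Z,  H_1 = 0,  H_2 = 0,  H_3 = Z.

Fix the vertex order 0 < 1 < 2 < 3 < 4 and write every simplex with vertices in increasing order. Then dim K = 3 and the simplices of K are:

  0-simplices (5): [0], [1], [2], [3], [4]
  1-simplices (10): [0,1], [0,2], [0,3], [0,4], [1,2], [1,3], [1,4], [2,3], [2,4], [3,4]
  2-simplices (10): [0,1,2], [0,1,3], [0,1,4], [0,2,3], [0,2,4], [0,3,4], [1,2,3], [1,2,4], [1,3,4], [2,3,4]
  3-simplices (5): [0,1,2,3], [0,1,2,4], [0,1,3,4], [0,2,3,4], [1,2,3,4]

Hence C_0 ≅ Z^5, C_1 ≅ Z^10, C_2 ≅ Z^10, C_3 ≅ Z^5.

The boundary map ∂_1: C_1 → C_0 sends each edge [p,q] (with p < q) to q − p. For instance
  ∂[1,4] = [4] − [1].
As a 5×10 matrix over Z this has rank 4, with invariant factors (1,1,1,1).

Boundary ∂_2: C_2 → C_1 acts by ∂[p,q,r] = [q,r] − [p,r] + [p,q]. For instance
  ∂[0,3,4] = [3,4] − [0,4] + [0,3],
  ∂[0,1,4] = [1,4] − [0,4] + [0,1].
The resulting 10×10 matrix has rank 6, and its Smith normal form has invariant factors (1,1,1,1,1,1).

The boundary map ∂_3: C_3 → C_2 sends each 3-simplex σ to the alternating sum Σ_i (−1)^i (σ with its i-th vertex removed). For instance
  ∂[0,1,2,4] = [1,2,4] − [0,2,4] + [0,1,4] − [0,1,2],
  ∂[0,2,3,4] = [2,3,4] − [0,3,4] + [0,2,4] − [0,2,3].
The resulting 10×5 matrix has rank 4, and its Smith normal form has invariant factors (1,1,1,1).

From H_k ≅ ker(∂_k) / im(∂_{k+1}) we obtain:

  H_0: rank C_0 − rank ∂_1 = 5 − 4 = 1, and the invariant factors of ∂_1 are all 1, so H_0 = Z.
  H_1: rank ker ∂_1 − rank ∂_2 = (10 − 4) − 6 = 0, and the invariant factors of ∂_2 are all 1, so H_1 = 0.
  H_2: rank ker ∂_2 − rank ∂_3 = (10 − 6) − 4 = 0, and the invariant factors of ∂_3 are all 1, so H_2 = 0.
  H_3: rank ker ∂_3 − rank ∂_4 = (5 − 4) − 0 = 1, and there is no ∂_4, so H_3 = Z.

As a check, the Euler characteristic is 5 − 10 + 10 − 5 = 0, which agrees with 1 − 0 + 0 − 1 = 0.
(K is a triangulation of the 3-sphere S^3.)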